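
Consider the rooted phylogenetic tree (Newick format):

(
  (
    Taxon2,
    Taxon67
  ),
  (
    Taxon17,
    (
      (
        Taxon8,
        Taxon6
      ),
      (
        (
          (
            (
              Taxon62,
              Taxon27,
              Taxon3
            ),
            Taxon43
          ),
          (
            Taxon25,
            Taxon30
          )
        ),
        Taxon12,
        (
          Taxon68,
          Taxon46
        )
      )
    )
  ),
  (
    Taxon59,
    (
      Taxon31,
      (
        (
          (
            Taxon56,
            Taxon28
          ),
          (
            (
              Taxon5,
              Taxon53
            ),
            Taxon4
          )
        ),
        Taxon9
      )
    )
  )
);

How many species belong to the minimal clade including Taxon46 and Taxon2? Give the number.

22

The MRCA of Taxon46 and Taxon2 is the root, so the clade is the entire tree.
That clade contains 22 terminal taxa: Taxon12, Taxon17, Taxon2, Taxon25, Taxon27, Taxon28, Taxon3, Taxon30, Taxon31, Taxon4, Taxon43, Taxon46, Taxon5, Taxon53, Taxon56, Taxon59, Taxon6, Taxon62, Taxon67, Taxon68, Taxon8, Taxon9.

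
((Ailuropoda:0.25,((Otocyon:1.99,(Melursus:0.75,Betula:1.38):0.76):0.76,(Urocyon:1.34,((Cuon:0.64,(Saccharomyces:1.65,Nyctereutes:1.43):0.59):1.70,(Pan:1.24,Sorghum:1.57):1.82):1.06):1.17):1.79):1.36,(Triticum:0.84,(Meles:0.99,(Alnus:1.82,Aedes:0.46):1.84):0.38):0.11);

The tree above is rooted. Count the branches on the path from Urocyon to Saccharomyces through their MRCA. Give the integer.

5

The MRCA of Urocyon and Saccharomyces is the node subtending (Urocyon,((Cuon,(Saccharomyces,Nyctereutes)),(Pan,Sorghum))).
From Urocyon up to that node: 1 branch. From Saccharomyces up to the same node: 4 branches. Total: 1 + 4 = 5.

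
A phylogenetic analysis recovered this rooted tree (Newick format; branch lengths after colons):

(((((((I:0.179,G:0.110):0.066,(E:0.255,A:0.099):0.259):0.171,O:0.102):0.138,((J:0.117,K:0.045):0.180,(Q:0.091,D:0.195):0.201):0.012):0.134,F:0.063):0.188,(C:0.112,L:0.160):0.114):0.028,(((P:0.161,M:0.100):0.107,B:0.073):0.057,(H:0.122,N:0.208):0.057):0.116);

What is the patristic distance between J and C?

0.857

The path runs J → … → MRCA → … → C; the MRCA is the node subtending ((((((I,G),(E,A)),O),((J,K),(Q,D))),F),(C,L)).
Branch lengths along that path: 0.117 + 0.180 + 0.012 + 0.134 + 0.188 + 0.114 + 0.112 = 0.857.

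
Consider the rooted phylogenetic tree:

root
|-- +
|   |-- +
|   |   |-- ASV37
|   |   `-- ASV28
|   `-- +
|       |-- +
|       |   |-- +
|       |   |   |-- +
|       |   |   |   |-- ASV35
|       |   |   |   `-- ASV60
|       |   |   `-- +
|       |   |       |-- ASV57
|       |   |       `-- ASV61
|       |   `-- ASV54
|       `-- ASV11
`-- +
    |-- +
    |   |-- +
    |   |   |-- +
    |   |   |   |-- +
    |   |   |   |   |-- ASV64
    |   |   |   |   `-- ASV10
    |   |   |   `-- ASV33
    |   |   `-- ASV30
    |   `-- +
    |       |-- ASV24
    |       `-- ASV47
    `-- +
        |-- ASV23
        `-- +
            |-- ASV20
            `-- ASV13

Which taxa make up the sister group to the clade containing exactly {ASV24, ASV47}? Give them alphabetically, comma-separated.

ASV10, ASV30, ASV33, ASV64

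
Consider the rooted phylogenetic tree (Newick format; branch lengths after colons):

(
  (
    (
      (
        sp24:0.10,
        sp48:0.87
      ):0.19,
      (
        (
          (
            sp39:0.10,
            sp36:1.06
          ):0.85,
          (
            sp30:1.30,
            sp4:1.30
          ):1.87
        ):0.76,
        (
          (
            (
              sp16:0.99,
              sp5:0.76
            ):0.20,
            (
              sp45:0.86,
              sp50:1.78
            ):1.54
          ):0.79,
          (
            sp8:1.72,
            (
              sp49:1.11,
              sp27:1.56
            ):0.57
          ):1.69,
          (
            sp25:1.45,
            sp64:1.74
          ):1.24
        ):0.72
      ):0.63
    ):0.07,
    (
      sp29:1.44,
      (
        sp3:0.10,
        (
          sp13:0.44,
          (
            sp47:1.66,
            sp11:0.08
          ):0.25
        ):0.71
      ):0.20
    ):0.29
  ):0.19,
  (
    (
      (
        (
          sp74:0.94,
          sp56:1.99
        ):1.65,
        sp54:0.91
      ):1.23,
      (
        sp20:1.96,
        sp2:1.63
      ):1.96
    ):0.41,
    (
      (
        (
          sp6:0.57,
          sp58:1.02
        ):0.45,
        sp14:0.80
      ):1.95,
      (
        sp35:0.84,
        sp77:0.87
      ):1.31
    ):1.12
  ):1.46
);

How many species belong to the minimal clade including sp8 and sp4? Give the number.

13

The MRCA of sp8 and sp4 is the node subtending (((sp39,sp36),(sp30,sp4)),(((sp16,sp5),(sp45,sp50)),(sp8,(sp49,sp27)),(sp25,sp64))).
That clade contains 13 terminal taxa: sp16, sp25, sp27, sp30, sp36, sp39, sp4, sp45, sp49, sp5, sp50, sp64, sp8.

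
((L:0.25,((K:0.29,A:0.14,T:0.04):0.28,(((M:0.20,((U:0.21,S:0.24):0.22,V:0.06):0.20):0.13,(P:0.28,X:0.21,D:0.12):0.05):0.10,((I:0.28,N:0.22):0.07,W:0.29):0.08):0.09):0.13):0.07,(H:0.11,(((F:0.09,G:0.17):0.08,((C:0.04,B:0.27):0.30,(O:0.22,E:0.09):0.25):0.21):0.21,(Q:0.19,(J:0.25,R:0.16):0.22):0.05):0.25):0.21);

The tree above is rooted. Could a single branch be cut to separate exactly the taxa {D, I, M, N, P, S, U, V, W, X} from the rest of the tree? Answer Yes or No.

Yes

The most recent common ancestor of these taxa subtends (((M,((U,S),V)),(P,X,D)),((I,N),W)).
That clade has exactly 10 tips — every listed taxon and nothing else — so the group is monophyletic.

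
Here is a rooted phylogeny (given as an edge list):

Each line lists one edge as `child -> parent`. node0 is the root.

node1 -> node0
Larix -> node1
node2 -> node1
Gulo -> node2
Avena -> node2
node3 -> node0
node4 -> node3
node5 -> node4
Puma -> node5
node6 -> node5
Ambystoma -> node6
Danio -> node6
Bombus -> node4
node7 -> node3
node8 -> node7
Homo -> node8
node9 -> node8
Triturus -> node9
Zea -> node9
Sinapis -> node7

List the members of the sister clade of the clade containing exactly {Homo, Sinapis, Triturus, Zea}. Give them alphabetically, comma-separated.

Ambystoma, Bombus, Danio, Puma

The clade containing exactly {Homo, Sinapis, Triturus, Zea} attaches to the tree at the node subtending (((Puma,(Ambystoma,Danio)),Bombus),((Homo,(Triturus,Zea)),Sinapis)).
The other lineage descending from that same node — the sister group — is ((Puma,(Ambystoma,Danio)),Bombus); its 4 tips in alphabetical order are the answer.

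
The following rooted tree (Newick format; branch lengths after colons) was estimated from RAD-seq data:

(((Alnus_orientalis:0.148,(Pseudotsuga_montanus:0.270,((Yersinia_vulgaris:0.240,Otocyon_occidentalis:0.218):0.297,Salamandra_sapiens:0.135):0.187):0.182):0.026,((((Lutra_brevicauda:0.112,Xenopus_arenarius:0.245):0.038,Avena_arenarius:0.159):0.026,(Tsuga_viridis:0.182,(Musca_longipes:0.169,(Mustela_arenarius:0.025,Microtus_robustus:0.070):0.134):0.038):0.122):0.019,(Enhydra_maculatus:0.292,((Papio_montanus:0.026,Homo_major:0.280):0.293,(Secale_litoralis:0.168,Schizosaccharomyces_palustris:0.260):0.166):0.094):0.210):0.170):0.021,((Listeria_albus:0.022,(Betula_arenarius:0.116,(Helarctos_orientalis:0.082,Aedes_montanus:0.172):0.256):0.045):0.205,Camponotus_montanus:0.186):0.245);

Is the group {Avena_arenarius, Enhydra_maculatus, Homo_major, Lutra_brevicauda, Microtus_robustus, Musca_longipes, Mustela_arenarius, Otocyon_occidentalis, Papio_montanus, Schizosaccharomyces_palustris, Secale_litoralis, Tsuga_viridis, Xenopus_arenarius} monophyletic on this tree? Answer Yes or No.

No

The MRCA of the listed taxa subtends ((Alnus_orientalis,(Pseudotsuga_montanus,((Yersinia_vulgaris,Otocyon_occidentalis),Salamandra_sapiens))),((((Lutra_brevicauda,Xenopus_arenarius),Avena_arenarius),(Tsuga_viridis,(Musca_longipes,(Mustela_arenarius,Microtus_robustus)))),(Enhydra_maculatus,((Papio_montanus,Homo_major),(Secale_litoralis,Schizosaccharomyces_palustris))))).
That clade also contains Alnus_orientalis, Pseudotsuga_montanus, Salamandra_sapiens, Yersinia_vulgaris, which are not in the proposed group, so the group is not monophyletic.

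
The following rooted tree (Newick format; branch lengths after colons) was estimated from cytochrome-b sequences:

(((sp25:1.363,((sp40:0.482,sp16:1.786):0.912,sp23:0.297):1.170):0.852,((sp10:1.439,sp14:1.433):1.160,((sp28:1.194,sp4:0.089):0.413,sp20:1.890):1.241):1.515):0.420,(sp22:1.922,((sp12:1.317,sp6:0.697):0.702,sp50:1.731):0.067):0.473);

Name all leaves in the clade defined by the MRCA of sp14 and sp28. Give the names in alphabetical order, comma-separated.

sp10, sp14, sp20, sp28, sp4

Tracing sp14: it sits inside (sp10,sp14).
Tracing sp28: it sits inside (sp28,sp4).
The smallest clade enclosing both is ((sp10,sp14),((sp28,sp4),sp20)); the answer is its 5 terminal taxa in alphabetical order.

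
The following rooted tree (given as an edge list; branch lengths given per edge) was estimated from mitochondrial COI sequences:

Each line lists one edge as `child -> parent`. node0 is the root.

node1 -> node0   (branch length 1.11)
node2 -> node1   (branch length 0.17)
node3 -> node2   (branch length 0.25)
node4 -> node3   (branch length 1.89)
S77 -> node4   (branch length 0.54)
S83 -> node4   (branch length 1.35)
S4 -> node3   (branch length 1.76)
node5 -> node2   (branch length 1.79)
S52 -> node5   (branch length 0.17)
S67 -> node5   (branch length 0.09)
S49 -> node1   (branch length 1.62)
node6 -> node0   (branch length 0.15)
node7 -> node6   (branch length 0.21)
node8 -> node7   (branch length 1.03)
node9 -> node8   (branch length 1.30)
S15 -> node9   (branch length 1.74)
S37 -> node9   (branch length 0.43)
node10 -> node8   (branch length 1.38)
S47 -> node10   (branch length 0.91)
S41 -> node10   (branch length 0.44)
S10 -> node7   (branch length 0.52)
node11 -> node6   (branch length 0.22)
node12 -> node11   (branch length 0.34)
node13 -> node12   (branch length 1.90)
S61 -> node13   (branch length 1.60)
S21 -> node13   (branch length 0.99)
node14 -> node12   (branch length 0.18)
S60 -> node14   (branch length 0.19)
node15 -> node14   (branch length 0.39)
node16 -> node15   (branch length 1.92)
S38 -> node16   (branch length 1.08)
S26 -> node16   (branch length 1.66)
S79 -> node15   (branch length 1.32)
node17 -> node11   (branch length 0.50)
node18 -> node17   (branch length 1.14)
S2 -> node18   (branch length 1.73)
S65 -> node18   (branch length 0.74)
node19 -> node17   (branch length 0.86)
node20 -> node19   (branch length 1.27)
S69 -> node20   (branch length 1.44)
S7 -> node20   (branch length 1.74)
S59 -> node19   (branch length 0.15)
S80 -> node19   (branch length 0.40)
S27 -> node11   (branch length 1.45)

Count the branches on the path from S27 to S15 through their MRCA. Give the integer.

6

The MRCA of S27 and S15 is the node subtending ((((S15,S37),(S47,S41)),S10),(((S61,S21),(S60,((S38,S26),S79))),((S2,S65),((S69,S7),S59,S80)),S27)).
From S27 up to that node: 2 branches. From S15 up to the same node: 4 branches. Total: 2 + 4 = 6.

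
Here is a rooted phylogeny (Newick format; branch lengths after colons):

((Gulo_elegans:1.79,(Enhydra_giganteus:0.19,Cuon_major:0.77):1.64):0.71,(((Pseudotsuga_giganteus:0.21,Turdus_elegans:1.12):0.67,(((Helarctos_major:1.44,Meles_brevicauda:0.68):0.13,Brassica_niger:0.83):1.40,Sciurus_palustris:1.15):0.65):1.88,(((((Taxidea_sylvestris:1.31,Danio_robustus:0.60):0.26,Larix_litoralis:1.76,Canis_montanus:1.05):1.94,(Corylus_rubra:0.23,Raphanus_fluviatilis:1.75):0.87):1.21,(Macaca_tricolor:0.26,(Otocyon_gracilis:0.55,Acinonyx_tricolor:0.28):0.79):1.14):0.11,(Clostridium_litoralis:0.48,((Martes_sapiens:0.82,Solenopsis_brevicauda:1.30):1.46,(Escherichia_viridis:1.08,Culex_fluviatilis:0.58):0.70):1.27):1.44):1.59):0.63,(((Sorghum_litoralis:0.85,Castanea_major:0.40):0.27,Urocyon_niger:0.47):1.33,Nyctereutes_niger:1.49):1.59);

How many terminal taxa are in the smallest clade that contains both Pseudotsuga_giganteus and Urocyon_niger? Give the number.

27

The MRCA of Pseudotsuga_giganteus and Urocyon_niger is the root, so the clade is the entire tree.
That clade contains 27 terminal taxa: Acinonyx_tricolor, Brassica_niger, Canis_montanus, Castanea_major, Clostridium_litoralis, Corylus_rubra, Culex_fluviatilis, Cuon_major, Danio_robustus, Enhydra_giganteus, Escherichia_viridis, Gulo_elegans, Helarctos_major, Larix_litoralis, Macaca_tricolor, Martes_sapiens, Meles_brevicauda, Nyctereutes_niger, Otocyon_gracilis, Pseudotsuga_giganteus, Raphanus_fluviatilis, Sciurus_palustris, Solenopsis_brevicauda, Sorghum_litoralis, Taxidea_sylvestris, Turdus_elegans, Urocyon_niger.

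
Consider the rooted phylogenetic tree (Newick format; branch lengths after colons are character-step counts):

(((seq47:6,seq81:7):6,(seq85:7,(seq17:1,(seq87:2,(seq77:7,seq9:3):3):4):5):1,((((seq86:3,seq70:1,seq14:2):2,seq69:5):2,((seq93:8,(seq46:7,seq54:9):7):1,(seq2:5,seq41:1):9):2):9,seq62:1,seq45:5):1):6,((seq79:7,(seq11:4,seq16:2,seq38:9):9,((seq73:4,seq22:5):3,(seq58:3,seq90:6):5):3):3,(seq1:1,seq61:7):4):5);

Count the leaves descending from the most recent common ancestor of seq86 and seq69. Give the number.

The MRCA of seq86 and seq69 is the node subtending ((seq86,seq70,seq14),seq69).
That clade contains 4 terminal taxa: seq14, seq69, seq70, seq86.

4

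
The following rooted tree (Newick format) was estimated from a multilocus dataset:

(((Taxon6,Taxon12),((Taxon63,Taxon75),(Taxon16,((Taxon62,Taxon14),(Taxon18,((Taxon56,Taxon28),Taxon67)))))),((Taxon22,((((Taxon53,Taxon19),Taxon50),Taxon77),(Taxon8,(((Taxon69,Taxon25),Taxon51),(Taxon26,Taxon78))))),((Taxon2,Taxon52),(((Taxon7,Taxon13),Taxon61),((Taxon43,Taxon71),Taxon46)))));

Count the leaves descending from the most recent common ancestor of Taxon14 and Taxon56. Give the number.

The MRCA of Taxon14 and Taxon56 is the node subtending ((Taxon62,Taxon14),(Taxon18,((Taxon56,Taxon28),Taxon67))).
That clade contains 6 terminal taxa: Taxon14, Taxon18, Taxon28, Taxon56, Taxon62, Taxon67.

6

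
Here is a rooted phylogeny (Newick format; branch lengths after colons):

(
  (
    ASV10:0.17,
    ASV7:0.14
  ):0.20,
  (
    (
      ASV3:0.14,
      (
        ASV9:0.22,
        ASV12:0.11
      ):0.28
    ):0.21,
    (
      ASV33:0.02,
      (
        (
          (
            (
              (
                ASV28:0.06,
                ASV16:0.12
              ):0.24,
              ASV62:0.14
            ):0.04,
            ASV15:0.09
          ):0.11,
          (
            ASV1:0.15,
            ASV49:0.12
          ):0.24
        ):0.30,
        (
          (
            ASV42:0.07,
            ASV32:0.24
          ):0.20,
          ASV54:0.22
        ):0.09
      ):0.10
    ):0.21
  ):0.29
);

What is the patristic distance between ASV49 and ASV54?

0.97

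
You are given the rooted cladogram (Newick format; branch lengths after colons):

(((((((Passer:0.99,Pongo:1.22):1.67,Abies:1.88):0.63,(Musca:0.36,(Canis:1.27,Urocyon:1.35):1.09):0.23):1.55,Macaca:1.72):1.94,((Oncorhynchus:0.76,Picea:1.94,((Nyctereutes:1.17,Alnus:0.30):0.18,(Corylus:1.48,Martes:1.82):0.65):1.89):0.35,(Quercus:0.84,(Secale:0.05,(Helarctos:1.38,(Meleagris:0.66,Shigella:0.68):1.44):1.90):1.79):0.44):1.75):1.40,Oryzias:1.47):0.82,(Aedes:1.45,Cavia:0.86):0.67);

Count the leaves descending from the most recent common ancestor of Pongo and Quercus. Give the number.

18

The MRCA of Pongo and Quercus is the node subtending (((((Passer,Pongo),Abies),(Musca,(Canis,Urocyon))),Macaca),((Oncorhynchus,Picea,((Nyctereutes,Alnus),(Corylus,Martes))),(Quercus,(Secale,(Helarctos,(Meleagris,Shigella)))))).
That clade contains 18 terminal taxa: Abies, Alnus, Canis, Corylus, Helarctos, Macaca, Martes, Meleagris, Musca, Nyctereutes, Oncorhynchus, Passer, Picea, Pongo, Quercus, Secale, Shigella, Urocyon.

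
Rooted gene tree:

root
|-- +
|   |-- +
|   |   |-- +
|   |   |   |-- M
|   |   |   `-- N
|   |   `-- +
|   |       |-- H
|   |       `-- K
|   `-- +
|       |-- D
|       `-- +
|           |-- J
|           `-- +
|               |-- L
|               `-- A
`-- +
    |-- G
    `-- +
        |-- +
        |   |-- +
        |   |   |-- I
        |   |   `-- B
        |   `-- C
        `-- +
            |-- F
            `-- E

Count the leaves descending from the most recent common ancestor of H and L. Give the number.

The MRCA of H and L is the node subtending (((M,N),(H,K)),(D,(J,(L,A)))).
That clade contains 8 terminal taxa: A, D, H, J, K, L, M, N.

8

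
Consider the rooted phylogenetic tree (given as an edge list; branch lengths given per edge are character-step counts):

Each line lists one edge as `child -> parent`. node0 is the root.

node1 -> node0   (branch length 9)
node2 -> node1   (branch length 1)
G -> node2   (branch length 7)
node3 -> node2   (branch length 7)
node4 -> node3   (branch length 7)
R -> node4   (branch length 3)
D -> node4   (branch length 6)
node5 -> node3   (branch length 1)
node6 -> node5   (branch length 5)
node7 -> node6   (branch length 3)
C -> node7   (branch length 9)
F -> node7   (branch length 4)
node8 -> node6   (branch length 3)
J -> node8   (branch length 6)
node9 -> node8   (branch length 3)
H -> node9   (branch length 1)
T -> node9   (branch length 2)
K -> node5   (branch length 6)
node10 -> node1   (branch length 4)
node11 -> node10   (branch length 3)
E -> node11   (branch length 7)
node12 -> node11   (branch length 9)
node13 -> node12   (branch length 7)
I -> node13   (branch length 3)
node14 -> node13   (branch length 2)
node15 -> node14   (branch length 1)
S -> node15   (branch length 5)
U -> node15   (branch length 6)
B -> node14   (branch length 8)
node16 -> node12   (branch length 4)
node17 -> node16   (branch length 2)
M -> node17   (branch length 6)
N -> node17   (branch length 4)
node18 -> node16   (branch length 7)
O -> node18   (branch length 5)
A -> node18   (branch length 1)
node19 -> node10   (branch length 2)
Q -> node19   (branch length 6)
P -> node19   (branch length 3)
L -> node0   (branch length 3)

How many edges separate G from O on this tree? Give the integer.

The MRCA of G and O is the node subtending ((G,((R,D),(((C,F),(J,(H,T))),K))),((E,((I,((S,U),B)),((M,N),(O,A)))),(Q,P))).
From G up to that node: 2 branches. From O up to the same node: 6 branches. Total: 2 + 6 = 8.

8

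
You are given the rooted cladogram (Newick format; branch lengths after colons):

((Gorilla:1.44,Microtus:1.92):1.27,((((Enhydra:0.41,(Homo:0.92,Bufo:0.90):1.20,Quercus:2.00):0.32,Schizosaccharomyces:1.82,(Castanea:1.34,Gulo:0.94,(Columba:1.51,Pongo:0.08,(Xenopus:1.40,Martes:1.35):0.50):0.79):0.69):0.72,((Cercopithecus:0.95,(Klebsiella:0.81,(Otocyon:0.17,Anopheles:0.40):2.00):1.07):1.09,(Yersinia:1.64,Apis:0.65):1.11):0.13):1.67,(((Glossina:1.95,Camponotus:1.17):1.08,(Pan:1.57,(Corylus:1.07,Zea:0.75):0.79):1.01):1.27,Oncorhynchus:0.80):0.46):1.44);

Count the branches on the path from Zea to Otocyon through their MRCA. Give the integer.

11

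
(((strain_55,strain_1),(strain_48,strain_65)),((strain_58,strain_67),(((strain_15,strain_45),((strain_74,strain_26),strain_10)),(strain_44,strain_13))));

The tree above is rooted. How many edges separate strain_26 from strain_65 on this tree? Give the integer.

9

The MRCA of strain_26 and strain_65 is the root of the tree.
From strain_26 up to that node: 6 branches. From strain_65 up to the same node: 3 branches. Total: 6 + 3 = 9.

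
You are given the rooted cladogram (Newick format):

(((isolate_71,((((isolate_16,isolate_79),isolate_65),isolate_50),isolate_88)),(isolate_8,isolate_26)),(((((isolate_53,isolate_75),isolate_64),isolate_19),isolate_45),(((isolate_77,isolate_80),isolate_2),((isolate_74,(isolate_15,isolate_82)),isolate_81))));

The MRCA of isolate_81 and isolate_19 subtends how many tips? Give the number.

The MRCA of isolate_81 and isolate_19 is the node subtending (((((isolate_53,isolate_75),isolate_64),isolate_19),isolate_45),(((isolate_77,isolate_80),isolate_2),((isolate_74,(isolate_15,isolate_82)),isolate_81))).
That clade contains 12 terminal taxa: isolate_15, isolate_19, isolate_2, isolate_45, isolate_53, isolate_64, isolate_74, isolate_75, isolate_77, isolate_80, isolate_81, isolate_82.

12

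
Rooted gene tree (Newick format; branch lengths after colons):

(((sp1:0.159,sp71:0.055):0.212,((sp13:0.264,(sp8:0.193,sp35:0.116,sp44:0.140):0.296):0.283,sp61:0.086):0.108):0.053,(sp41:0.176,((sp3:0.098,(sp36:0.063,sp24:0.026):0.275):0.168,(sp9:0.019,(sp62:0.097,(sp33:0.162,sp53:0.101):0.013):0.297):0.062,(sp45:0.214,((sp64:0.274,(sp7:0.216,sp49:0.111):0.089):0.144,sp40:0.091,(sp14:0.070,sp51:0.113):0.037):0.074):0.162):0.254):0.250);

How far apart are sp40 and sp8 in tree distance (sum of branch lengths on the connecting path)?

1.764

The path runs sp40 → … → MRCA → … → sp8; the MRCA is the root of the tree.
Branch lengths along that path: 0.091 + 0.074 + 0.162 + 0.254 + 0.250 + 0.053 + 0.108 + 0.283 + 0.296 + 0.193 = 1.764.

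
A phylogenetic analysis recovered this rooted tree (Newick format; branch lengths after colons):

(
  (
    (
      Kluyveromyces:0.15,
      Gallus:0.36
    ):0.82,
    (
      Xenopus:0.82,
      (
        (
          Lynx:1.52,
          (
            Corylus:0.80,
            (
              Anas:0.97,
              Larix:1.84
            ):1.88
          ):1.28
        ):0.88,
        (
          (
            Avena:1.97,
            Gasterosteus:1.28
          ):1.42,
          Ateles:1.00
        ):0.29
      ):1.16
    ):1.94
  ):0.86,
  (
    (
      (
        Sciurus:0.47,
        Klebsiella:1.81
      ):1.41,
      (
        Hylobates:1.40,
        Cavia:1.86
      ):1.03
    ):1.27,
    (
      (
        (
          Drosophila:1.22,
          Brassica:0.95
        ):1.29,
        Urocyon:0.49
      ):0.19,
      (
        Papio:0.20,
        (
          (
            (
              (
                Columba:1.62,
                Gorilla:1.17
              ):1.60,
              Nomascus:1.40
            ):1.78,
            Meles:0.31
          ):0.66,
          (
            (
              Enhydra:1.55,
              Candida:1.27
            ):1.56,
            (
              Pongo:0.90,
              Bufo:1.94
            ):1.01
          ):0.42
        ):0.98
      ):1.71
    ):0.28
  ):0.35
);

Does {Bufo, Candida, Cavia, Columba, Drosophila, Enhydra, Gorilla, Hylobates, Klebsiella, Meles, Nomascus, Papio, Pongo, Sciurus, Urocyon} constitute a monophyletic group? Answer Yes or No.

No

The MRCA of the listed taxa subtends (((Sciurus,Klebsiella),(Hylobates,Cavia)),(((Drosophila,Brassica),Urocyon),(Papio,((((Columba,Gorilla),Nomascus),Meles),((Enhydra,Candida),(Pongo,Bufo)))))).
That clade also contains Brassica, which is not in the proposed group, so the group is not monophyletic.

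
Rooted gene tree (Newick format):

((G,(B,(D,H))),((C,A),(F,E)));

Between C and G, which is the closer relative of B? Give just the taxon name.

G

The MRCA of B and G subtends (G,(B,(D,H))) (4 taxa).
The MRCA of B and C is the root, subtending the entire tree (8 taxa).
The first is nested inside the second, so B shares a more recent common ancestor with G.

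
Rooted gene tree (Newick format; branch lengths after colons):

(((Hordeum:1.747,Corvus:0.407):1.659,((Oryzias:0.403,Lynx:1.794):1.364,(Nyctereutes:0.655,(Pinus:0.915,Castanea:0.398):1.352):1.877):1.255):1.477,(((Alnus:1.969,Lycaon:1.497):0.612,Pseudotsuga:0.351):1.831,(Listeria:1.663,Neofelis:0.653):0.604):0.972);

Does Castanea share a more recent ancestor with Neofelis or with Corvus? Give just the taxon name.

Corvus

The MRCA of Castanea and Corvus subtends ((Hordeum,Corvus),((Oryzias,Lynx),(Nyctereutes,(Pinus,Castanea)))) (7 taxa).
The MRCA of Castanea and Neofelis is the root, subtending the entire tree (12 taxa).
The first is nested inside the second, so Castanea shares a more recent common ancestor with Corvus.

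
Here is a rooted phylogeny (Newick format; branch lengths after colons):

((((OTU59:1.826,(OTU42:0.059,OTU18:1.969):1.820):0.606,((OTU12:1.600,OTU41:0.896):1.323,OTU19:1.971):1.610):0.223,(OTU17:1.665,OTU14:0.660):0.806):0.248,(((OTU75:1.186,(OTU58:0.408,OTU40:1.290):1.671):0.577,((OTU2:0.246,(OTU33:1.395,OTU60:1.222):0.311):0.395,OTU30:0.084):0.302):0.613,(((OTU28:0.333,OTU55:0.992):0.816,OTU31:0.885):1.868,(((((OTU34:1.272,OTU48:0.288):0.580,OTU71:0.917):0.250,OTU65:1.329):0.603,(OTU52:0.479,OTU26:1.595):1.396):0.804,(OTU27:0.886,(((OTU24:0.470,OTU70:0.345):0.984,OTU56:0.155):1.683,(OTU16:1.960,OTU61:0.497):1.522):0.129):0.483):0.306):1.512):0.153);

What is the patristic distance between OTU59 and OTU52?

7.553

The path runs OTU59 → … → MRCA → … → OTU52; the MRCA is the root of the tree.
Branch lengths along that path: 1.826 + 0.606 + 0.223 + 0.248 + 0.153 + 1.512 + 0.306 + 0.804 + 1.396 + 0.479 = 7.553.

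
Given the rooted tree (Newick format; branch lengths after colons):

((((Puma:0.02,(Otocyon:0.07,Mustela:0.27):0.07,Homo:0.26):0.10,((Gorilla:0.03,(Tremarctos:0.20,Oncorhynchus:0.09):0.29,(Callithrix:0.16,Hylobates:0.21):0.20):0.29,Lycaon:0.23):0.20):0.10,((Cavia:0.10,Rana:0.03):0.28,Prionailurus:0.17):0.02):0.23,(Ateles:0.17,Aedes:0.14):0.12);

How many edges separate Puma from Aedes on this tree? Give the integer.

6

The MRCA of Puma and Aedes is the root of the tree.
From Puma up to that node: 4 branches. From Aedes up to the same node: 2 branches. Total: 4 + 2 = 6.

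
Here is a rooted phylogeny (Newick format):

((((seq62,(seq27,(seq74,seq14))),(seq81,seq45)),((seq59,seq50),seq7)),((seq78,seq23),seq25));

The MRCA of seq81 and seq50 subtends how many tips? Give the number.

The MRCA of seq81 and seq50 is the node subtending (((seq62,(seq27,(seq74,seq14))),(seq81,seq45)),((seq59,seq50),seq7)).
That clade contains 9 terminal taxa: seq14, seq27, seq45, seq50, seq59, seq62, seq7, seq74, seq81.

9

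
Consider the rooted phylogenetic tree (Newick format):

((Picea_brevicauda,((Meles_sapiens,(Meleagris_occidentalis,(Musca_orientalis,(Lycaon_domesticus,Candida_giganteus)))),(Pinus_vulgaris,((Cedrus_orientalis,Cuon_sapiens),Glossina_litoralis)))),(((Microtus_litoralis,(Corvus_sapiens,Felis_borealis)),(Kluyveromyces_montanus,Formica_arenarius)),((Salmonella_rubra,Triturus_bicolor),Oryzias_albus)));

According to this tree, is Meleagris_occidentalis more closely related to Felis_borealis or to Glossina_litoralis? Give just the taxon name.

Glossina_litoralis

The MRCA of Meleagris_occidentalis and Glossina_litoralis subtends ((Meles_sapiens,(Meleagris_occidentalis,(Musca_orientalis,(Lycaon_domesticus,Candida_giganteus)))),(Pinus_vulgaris,((Cedrus_orientalis,Cuon_sapiens),Glossina_litoralis))) (9 taxa).
The MRCA of Meleagris_occidentalis and Felis_borealis is the root, subtending the entire tree (18 taxa).
The first is nested inside the second, so Meleagris_occidentalis shares a more recent common ancestor with Glossina_litoralis.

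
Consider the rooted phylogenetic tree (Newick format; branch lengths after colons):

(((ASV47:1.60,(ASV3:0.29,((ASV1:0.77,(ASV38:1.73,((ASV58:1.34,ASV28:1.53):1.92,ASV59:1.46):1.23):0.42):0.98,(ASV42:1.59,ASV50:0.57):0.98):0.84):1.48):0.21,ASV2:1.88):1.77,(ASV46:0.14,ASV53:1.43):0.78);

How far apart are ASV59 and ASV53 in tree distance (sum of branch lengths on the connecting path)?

The path runs ASV59 → … → MRCA → … → ASV53; the MRCA is the root of the tree.
Branch lengths along that path: 1.46 + 1.23 + 0.42 + 0.98 + 0.84 + 1.48 + 0.21 + 1.77 + 0.78 + 1.43 = 10.60.

10.60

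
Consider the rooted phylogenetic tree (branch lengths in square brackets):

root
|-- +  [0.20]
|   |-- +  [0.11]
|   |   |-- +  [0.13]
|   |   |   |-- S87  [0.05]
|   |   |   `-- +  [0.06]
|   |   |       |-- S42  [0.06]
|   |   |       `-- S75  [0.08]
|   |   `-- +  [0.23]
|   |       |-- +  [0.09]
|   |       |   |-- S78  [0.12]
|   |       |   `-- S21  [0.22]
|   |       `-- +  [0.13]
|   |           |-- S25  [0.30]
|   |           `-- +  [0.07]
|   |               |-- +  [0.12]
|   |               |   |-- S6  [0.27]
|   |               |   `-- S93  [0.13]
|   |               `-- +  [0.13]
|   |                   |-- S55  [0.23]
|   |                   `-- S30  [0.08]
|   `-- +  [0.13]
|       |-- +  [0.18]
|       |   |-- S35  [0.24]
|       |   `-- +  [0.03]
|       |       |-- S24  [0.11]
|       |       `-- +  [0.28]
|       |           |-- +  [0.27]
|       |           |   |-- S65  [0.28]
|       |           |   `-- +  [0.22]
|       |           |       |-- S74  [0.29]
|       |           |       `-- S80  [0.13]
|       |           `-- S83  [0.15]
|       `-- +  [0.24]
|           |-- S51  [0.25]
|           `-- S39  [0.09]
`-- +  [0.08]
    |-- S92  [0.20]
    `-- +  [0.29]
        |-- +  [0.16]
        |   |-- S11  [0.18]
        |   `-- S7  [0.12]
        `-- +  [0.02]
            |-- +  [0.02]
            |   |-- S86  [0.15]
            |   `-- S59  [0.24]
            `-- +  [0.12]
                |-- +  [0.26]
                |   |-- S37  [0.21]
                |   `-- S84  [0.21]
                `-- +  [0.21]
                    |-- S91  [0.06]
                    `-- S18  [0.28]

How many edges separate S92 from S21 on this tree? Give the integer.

7

The MRCA of S92 and S21 is the root of the tree.
From S92 up to that node: 2 branches. From S21 up to the same node: 5 branches. Total: 2 + 5 = 7.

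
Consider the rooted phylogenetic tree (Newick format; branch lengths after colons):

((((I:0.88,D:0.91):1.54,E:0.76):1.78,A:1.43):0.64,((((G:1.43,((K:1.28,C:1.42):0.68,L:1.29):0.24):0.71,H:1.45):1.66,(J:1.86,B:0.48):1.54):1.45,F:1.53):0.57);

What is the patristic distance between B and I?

8.88

The path runs B → … → MRCA → … → I; the MRCA is the root of the tree.
Branch lengths along that path: 0.48 + 1.54 + 1.45 + 0.57 + 0.64 + 1.78 + 1.54 + 0.88 = 8.88.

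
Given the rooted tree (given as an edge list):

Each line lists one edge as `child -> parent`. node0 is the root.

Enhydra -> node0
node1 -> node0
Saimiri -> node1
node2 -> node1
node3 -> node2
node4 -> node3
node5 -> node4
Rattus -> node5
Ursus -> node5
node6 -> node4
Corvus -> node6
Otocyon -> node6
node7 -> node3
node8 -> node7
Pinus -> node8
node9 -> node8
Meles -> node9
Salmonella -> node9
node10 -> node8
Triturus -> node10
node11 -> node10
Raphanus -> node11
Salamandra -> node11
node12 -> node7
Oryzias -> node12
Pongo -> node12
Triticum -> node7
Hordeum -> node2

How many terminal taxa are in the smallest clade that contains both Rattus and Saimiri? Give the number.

15

The MRCA of Rattus and Saimiri is the node subtending (Saimiri,((((Rattus,Ursus),(Corvus,Otocyon)),((Pinus,(Meles,Salmonella),(Triturus,(Raphanus,Salamandra))),(Oryzias,Pongo),Triticum)),Hordeum)).
That clade contains 15 terminal taxa: Corvus, Hordeum, Meles, Oryzias, Otocyon, Pinus, Pongo, Raphanus, Rattus, Saimiri, Salamandra, Salmonella, Triticum, Triturus, Ursus.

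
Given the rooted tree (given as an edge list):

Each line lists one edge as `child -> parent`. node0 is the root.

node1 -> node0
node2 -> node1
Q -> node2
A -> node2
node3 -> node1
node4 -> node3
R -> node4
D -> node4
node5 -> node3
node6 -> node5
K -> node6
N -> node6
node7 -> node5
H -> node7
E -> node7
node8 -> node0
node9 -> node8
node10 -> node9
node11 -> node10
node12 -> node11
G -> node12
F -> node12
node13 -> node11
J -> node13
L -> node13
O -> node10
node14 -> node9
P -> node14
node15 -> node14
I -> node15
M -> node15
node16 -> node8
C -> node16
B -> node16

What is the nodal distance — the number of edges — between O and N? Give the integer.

9

The MRCA of O and N is the root of the tree.
From O up to that node: 4 branches. From N up to the same node: 5 branches. Total: 4 + 5 = 9.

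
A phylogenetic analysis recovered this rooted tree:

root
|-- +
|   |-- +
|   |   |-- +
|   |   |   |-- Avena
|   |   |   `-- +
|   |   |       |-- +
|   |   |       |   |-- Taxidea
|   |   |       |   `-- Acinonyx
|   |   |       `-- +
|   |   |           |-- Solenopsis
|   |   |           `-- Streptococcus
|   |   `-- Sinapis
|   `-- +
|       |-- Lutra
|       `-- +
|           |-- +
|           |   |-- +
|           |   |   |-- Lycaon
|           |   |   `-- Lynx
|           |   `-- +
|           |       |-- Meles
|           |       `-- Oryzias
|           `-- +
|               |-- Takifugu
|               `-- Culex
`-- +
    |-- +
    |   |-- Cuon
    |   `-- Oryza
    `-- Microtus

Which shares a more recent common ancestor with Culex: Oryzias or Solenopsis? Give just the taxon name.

The MRCA of Culex and Oryzias subtends (((Lycaon,Lynx),(Meles,Oryzias)),(Takifugu,Culex)) (6 taxa).
The MRCA of Culex and Solenopsis subtends (((Avena,((Taxidea,Acinonyx),(Solenopsis,Streptococcus))),Sinapis),(Lutra,(((Lycaon,Lynx),(Meles,Oryzias)),(Takifugu,Culex)))) (13 taxa).
The first is nested inside the second, so Culex shares a more recent common ancestor with Oryzias.

Oryzias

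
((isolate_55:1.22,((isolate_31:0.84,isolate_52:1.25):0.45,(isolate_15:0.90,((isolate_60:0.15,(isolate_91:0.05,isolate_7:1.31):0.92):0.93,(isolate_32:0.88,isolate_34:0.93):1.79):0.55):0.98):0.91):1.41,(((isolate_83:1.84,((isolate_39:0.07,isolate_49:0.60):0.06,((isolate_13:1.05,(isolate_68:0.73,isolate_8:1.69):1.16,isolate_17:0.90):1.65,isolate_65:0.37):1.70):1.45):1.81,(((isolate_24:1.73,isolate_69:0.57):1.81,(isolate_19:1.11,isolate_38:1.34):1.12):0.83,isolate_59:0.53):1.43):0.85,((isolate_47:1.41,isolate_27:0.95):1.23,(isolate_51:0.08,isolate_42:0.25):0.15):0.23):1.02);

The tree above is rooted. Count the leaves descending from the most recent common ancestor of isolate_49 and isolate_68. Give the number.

7

The MRCA of isolate_49 and isolate_68 is the node subtending ((isolate_39,isolate_49),((isolate_13,(isolate_68,isolate_8),isolate_17),isolate_65)).
That clade contains 7 terminal taxa: isolate_13, isolate_17, isolate_39, isolate_49, isolate_65, isolate_68, isolate_8.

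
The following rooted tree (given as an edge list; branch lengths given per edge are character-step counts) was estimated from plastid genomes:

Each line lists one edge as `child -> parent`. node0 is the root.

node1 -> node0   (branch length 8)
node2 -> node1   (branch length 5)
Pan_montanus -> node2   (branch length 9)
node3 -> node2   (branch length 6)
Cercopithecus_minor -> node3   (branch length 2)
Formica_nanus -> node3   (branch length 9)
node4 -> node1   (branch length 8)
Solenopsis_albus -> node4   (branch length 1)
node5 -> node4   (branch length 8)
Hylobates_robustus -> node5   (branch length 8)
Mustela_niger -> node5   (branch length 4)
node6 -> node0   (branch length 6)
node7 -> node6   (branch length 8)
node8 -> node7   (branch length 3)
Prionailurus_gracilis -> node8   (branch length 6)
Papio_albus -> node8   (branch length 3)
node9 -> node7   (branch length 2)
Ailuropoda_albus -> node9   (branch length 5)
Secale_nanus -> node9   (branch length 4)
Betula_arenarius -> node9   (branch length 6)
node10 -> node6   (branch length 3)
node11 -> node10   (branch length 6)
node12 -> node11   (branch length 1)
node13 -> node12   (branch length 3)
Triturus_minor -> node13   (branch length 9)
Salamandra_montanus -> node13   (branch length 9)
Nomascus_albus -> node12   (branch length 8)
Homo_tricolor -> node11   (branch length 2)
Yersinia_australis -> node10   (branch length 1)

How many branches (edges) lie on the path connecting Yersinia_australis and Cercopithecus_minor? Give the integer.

The MRCA of Yersinia_australis and Cercopithecus_minor is the root of the tree.
From Yersinia_australis up to that node: 3 branches. From Cercopithecus_minor up to the same node: 4 branches. Total: 3 + 4 = 7.

7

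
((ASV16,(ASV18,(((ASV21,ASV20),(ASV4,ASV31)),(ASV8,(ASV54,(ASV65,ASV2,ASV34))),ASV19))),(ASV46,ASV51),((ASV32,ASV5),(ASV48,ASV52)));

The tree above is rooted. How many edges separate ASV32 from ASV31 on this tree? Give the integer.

9

The MRCA of ASV32 and ASV31 is the root of the tree.
From ASV32 up to that node: 3 branches. From ASV31 up to the same node: 6 branches. Total: 3 + 6 = 9.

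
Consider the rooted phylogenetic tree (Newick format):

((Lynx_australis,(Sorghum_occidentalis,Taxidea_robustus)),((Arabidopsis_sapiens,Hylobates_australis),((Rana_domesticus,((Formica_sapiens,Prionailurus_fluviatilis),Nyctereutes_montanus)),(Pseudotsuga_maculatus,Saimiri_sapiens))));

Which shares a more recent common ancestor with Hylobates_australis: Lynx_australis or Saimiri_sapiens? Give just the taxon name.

Saimiri_sapiens

The MRCA of Hylobates_australis and Saimiri_sapiens subtends ((Arabidopsis_sapiens,Hylobates_australis),((Rana_domesticus,((Formica_sapiens,Prionailurus_fluviatilis),Nyctereutes_montanus)),(Pseudotsuga_maculatus,Saimiri_sapiens))) (8 taxa).
The MRCA of Hylobates_australis and Lynx_australis is the root, subtending the entire tree (11 taxa).
The first is nested inside the second, so Hylobates_australis shares a more recent common ancestor with Saimiri_sapiens.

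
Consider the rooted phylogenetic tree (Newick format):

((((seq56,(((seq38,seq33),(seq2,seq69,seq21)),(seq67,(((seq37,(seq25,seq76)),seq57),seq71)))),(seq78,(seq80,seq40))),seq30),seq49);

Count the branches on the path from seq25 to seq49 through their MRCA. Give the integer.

The MRCA of seq25 and seq49 is the root of the tree.
From seq25 up to that node: 10 branches. From seq49 up to the same node: 1 branch. Total: 10 + 1 = 11.

11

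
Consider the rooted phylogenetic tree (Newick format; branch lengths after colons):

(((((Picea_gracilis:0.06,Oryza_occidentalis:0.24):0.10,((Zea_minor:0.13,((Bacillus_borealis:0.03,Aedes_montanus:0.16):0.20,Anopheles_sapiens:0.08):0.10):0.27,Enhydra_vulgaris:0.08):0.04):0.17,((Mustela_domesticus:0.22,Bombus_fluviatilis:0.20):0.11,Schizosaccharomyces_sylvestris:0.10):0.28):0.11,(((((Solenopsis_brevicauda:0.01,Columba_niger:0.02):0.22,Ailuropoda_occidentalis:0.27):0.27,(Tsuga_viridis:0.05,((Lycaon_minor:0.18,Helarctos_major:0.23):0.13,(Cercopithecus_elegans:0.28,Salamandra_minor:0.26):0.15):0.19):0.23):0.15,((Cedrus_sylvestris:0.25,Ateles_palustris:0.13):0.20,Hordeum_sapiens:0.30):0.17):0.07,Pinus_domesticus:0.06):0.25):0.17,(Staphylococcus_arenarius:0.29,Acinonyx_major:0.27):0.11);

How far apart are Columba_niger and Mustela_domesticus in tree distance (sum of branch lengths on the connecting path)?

1.70

The path runs Columba_niger → … → MRCA → … → Mustela_domesticus; the MRCA is the node subtending ((((Picea_gracilis,Oryza_occidentalis),((Zea_minor,((Bacillus_borealis,Aedes_montanus),Anopheles_sapiens)),Enhydra_vulgaris)),((Mustela_domesticus,Bombus_fluviatilis),Schizosaccharomyces_sylvestris)),(((((Solenopsis_brevicauda,Columba_niger),Ailuropoda_occidentalis),(Tsuga_viridis,((Lycaon_minor,Helarctos_major),(Cercopithecus_elegans,Salamandra_minor)))),((Cedrus_sylvestris,Ateles_palustris),Hordeum_sapiens)),Pinus_domesticus)).
Branch lengths along that path: 0.02 + 0.22 + 0.27 + 0.15 + 0.07 + 0.25 + 0.11 + 0.28 + 0.11 + 0.22 = 1.70.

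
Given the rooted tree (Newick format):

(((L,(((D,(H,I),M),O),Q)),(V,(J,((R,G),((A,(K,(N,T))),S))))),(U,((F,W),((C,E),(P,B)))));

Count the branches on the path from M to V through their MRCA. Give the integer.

7

The MRCA of M and V is the node subtending ((L,(((D,(H,I),M),O),Q)),(V,(J,((R,G),((A,(K,(N,T))),S))))).
From M up to that node: 5 branches. From V up to the same node: 2 branches. Total: 5 + 2 = 7.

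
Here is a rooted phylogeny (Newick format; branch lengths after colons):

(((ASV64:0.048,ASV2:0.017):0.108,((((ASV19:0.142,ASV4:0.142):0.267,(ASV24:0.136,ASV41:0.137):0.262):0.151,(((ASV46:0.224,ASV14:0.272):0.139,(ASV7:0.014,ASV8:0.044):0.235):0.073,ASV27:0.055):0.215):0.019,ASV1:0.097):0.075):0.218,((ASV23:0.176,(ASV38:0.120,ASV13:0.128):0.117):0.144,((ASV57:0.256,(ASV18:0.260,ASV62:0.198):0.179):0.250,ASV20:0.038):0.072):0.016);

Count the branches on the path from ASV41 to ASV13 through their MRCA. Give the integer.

The MRCA of ASV41 and ASV13 is the root of the tree.
From ASV41 up to that node: 6 branches. From ASV13 up to the same node: 4 branches. Total: 6 + 4 = 10.

10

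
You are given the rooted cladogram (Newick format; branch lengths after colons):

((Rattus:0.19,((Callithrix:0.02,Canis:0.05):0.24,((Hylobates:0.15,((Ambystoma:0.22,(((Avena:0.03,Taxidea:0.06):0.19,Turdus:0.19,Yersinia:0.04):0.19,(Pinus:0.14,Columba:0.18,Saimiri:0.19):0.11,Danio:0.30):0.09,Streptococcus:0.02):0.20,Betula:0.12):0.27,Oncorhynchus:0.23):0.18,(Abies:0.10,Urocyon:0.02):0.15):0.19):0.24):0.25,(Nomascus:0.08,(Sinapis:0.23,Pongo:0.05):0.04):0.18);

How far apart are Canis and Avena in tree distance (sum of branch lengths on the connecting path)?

The path runs Canis → … → MRCA → … → Avena; the MRCA is the node subtending ((Callithrix,Canis),((Hylobates,((Ambystoma,(((Avena,Taxidea),Turdus,Yersinia),(Pinus,Columba,Saimiri),Danio),Streptococcus),Betula),Oncorhynchus),(Abies,Urocyon))).
Branch lengths along that path: 0.05 + 0.24 + 0.19 + 0.18 + 0.27 + 0.20 + 0.09 + 0.19 + 0.19 + 0.03 = 1.63.

1.63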